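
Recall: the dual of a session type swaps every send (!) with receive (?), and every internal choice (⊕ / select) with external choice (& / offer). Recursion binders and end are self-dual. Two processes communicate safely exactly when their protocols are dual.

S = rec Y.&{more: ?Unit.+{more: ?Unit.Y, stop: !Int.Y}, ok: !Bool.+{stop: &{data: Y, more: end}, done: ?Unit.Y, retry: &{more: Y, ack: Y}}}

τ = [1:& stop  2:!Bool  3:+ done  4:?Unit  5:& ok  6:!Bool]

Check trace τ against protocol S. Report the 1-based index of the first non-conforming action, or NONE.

[1] got & stop, protocol expects & more or & ok  ✗

1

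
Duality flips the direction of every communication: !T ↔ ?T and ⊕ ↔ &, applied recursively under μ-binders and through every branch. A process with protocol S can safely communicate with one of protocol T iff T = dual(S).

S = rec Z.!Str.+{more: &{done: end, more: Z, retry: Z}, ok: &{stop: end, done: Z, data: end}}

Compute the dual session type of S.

rec Z.?Str.&{more: +{done: end, more: Z, retry: Z}, ok: +{stop: end, done: Z, data: end}}

rec Z = rec Z  (rec unchanged)
  !Str = ?Str
    +{more,ok} = &{more,ok}  (internal→external)
      case more:
        &{done,more,retry} = +{done,more,retry}  (&→⊕)
          case done:
            end ↦ end
          case more:
            Z ↦ Z
          case retry:
            Z ↦ Z
      case ok:
        &{stop,done,data} = +{stop,done,data}  (&→⊕)
          case stop:
            end ↦ end
          case done:
            Z ↦ Z
          case data:
            end ↦ end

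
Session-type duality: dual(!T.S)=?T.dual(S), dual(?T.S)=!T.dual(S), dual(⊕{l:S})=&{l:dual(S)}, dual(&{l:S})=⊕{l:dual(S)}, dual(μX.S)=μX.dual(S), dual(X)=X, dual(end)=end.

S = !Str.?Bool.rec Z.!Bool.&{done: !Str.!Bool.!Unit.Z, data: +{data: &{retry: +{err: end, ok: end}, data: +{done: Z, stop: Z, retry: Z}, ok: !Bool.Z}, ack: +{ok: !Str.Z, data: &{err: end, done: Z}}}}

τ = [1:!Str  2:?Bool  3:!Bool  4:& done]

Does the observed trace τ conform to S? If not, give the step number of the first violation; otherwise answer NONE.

NONE

step 1: !Str  match  state: ?Bool.rec Z.…
step 2: ?Bool  match  state: rec Z.…
step 3: !Bool  match  state: &{done: !Str.!Bool.!Unit.rec Z.…, data: +{data: &{retry: +{err: end, ok: end}, data: +{done: rec Z.…, stop: rec Z.…, retry: rec Z.…}, ok: !Bool.rec Z.…}, ack: +{ok: !Str.rec Z.…, data: &{err: end, done: rec Z.…}}}}
step 4: & done  match  state: !Str.!Bool.!Unit.rec Z.…
trace exhausted — no violation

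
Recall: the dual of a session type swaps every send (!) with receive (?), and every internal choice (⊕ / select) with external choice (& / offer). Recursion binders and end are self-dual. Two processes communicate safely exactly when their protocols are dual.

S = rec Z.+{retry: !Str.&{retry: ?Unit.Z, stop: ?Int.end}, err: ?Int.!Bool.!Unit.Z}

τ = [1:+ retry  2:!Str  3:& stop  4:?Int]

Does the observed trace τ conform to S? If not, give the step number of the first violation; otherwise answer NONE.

NONE

[1] + retry  ✓  residual = !Str.&{retry: ?Unit.rec Z.…, stop: ?Int.end}
[2] !Str  ✓  residual = &{retry: ?Unit.rec Z.…, stop: ?Int.end}
[3] & stop  ✓  residual = ?Int.end
[4] ?Int  ✓  residual = end
trace exhausted — no violation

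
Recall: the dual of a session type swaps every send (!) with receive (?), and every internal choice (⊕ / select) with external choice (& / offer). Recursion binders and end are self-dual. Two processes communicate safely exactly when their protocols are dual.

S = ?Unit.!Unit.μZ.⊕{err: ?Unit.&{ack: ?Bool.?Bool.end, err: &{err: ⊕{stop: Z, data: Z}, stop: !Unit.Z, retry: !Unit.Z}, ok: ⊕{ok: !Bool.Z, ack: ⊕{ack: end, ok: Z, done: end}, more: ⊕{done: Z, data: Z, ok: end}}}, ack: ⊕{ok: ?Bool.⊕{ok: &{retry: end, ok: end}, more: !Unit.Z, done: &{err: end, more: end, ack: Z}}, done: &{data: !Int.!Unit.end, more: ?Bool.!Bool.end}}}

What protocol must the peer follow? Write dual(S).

!Unit.?Unit.μZ.&{err: !Unit.⊕{ack: !Bool.!Bool.end, err: ⊕{err: &{stop: Z, data: Z}, stop: ?Unit.Z, retry: ?Unit.Z}, ok: &{ok: ?Bool.Z, ack: &{ack: end, ok: Z, done: end}, more: &{done: Z, data: Z, ok: end}}}, ack: &{ok: !Bool.&{ok: ⊕{retry: end, ok: end}, more: ?Unit.Z, done: ⊕{err: end, more: end, ack: Z}}, done: ⊕{data: ?Int.?Unit.end, more: !Bool.?Bool.end}}}

?Unit → !Unit
  !Unit → ?Unit
    μZ → μZ  (rec unchanged)
      ⊕{err,ack} → &{err,ack}  (⊕→&)
        case err:
          ?Unit → !Unit
            &{ack,err,ok} → ⊕{ack,err,ok}  (offer→select)
              case ack:
                ?Bool → !Bool
                  ?Bool → !Bool
                    end ↦ end
              case err:
                &{err,stop,retry} → ⊕{err,stop,retry}  (offer→select)
                  case err:
                    ⊕{stop,data} → &{stop,data}  (⊕→&)
                      case stop:
                        Z ↦ Z
                      case data:
                        Z ↦ Z
                  case stop:
                    !Unit → ?Unit
                      Z ↦ Z
                  case retry:
                    !Unit → ?Unit
                      Z ↦ Z
              case ok:
                ⊕{ok,ack,more} → &{ok,ack,more}  (⊕→&)
                  case ok:
                    !Bool → ?Bool
                      Z ↦ Z
                  case ack:
                    ⊕{ack,ok,done} → &{ack,ok,done}  (⊕→&)
                      case ack:
                        end ↦ end
                      case ok:
                        Z ↦ Z
                      case done:
                        end ↦ end
                  case more:
                    ⊕{done,data,ok} → &{done,data,ok}  (⊕→&)
                      case done:
                        Z ↦ Z
                      case data:
                        Z ↦ Z
                      case ok:
                        end ↦ end
        case ack:
          ⊕{ok,done} → &{ok,done}  (⊕→&)
            case ok:
              ?Bool → !Bool
                ⊕{ok,more,done} → &{ok,more,done}  (⊕→&)
                  case ok:
                    &{retry,ok} → ⊕{retry,ok}  (offer→select)
                      case retry:
                        end ↦ end
                      case ok:
                        end ↦ end
                  case more:
                    !Unit → ?Unit
                      Z ↦ Z
                  case done:
                    &{err,more,ack} → ⊕{err,more,ack}  (offer→select)
                      case err:
                        end ↦ end
                      case more:
                        end ↦ end
                      case ack:
                        Z ↦ Z
            case done:
              &{data,more} → ⊕{data,more}  (offer→select)
                case data:
                  !Int → ?Int
                    !Unit → ?Unit
                      end ↦ end
                case more:
                  ?Bool → !Bool
                    !Bool → ?Bool
                      end ↦ end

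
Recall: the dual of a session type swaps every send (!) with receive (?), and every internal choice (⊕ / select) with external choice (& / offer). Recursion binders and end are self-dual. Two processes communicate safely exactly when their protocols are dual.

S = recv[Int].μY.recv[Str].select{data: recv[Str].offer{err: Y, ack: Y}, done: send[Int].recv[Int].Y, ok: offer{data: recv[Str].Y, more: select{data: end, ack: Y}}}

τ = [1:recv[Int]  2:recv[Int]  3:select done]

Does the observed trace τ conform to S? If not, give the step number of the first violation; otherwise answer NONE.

2

step 1: recv[Int]  ok  residual = μY.…
step 2: got recv[Int], protocol expects recv[Str]  ✗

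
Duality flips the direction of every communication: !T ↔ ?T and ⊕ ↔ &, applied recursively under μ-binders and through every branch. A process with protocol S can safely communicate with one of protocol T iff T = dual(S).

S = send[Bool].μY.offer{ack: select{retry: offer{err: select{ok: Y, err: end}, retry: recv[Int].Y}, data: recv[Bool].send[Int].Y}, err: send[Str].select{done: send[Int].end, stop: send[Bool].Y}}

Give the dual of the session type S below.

send[Bool] → recv[Bool]
  μY → μY  (binder kept)
    offer{ack,err} → select{ack,err}  (offer→select)
      [ack]
        select{retry,data} → offer{retry,data}  (select→offer)
          [retry]
            offer{err,retry} → select{err,retry}  (offer→select)
              [err]
                select{ok,err} → offer{ok,err}  (select→offer)
                  [ok]
                    Y self-dual
                  [err]
                    end self-dual
              [retry]
                recv[Int] → send[Int]
                  Y self-dual
          [data]
            recv[Bool] → send[Bool]
              send[Int] → recv[Int]
                Y self-dual
      [err]
        send[Str] → recv[Str]
          select{done,stop} → offer{done,stop}  (select→offer)
            [done]
              send[Int] → recv[Int]
                end self-dual
            [stop]
              send[Bool] → recv[Bool]
                Y self-dual

recv[Bool].μY.select{ack: offer{retry: select{err: offer{ok: Y, err: end}, retry: send[Int].Y}, data: send[Bool].recv[Int].Y}, err: recv[Str].offer{done: recv[Int].end, stop: recv[Bool].Y}}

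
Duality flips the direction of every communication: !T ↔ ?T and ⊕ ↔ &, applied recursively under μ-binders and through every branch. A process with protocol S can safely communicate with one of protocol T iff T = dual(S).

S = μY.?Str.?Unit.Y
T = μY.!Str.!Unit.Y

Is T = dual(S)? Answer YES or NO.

μY | μY  ✓ (rec unchanged)
  ?Str | !Str  ✓
    ?Unit | !Unit  ✓
      Y | Y  ✓

YES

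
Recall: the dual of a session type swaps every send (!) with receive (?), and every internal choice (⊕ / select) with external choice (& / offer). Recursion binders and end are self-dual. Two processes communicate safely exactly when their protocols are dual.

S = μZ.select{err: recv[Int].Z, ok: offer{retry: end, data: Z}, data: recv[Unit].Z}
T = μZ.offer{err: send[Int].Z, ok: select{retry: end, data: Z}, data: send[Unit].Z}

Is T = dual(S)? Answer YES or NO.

μZ | μZ  ✓ (μ self-dual)
  select{err,ok,data} | offer{err,ok,data}  ✓ label sets agree
    case err:
      recv[Int] | send[Int]  ✓
        Z | Z  ✓
    case ok:
      offer{retry,data} | select{retry,data}  ✓ label sets agree
        case retry:
          end | end  ✓
        case data:
          Z | Z  ✓
    case data:
      recv[Unit] | send[Unit]  ✓
        Z | Z  ✓

YES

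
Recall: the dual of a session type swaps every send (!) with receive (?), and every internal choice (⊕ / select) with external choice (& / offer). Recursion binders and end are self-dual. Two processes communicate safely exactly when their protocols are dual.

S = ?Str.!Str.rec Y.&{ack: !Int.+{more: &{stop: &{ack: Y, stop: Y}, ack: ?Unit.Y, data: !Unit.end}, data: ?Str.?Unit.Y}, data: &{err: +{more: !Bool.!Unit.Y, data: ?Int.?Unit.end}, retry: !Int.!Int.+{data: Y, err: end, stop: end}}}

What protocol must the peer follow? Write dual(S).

!Str.?Str.rec Y.+{ack: ?Int.&{more: +{stop: +{ack: Y, stop: Y}, ack: !Unit.Y, data: ?Unit.end}, data: !Str.!Unit.Y}, data: +{err: &{more: ?Bool.?Unit.Y, data: !Int.!Unit.end}, retry: ?Int.?Int.&{data: Y, err: end, stop: end}}}

?Str = !Str
  !Str = ?Str
    rec Y = rec Y  (rec unchanged)
      &{ack,data} = +{ack,data}  (external→internal)
        • ack:
          !Int = ?Int
            +{more,data} = &{more,data}  (⊕→&)
              • more:
                &{stop,ack,data} = +{stop,ack,data}  (external→internal)
                  • stop:
                    &{ack,stop} = +{ack,stop}  (external→internal)
                      • ack:
                        dual(Y) = Y
                      • stop:
                        dual(Y) = Y
                  • ack:
                    ?Unit = !Unit
                      dual(Y) = Y
                  • data:
                    !Unit = ?Unit
                      dual(end) = end
              • data:
                ?Str = !Str
                  ?Unit = !Unit
                    dual(Y) = Y
        • data:
          &{err,retry} = +{err,retry}  (external→internal)
            • err:
              +{more,data} = &{more,data}  (⊕→&)
                • more:
                  !Bool = ?Bool
                    !Unit = ?Unit
                      dual(Y) = Y
                • data:
                  ?Int = !Int
                    ?Unit = !Unit
                      dual(end) = end
            • retry:
              !Int = ?Int
                !Int = ?Int
                  +{data,err,stop} = &{data,err,stop}  (⊕→&)
                    • data:
                      dual(Y) = Y
                    • err:
                      dual(end) = end
                    • stop:
                      dual(end) = end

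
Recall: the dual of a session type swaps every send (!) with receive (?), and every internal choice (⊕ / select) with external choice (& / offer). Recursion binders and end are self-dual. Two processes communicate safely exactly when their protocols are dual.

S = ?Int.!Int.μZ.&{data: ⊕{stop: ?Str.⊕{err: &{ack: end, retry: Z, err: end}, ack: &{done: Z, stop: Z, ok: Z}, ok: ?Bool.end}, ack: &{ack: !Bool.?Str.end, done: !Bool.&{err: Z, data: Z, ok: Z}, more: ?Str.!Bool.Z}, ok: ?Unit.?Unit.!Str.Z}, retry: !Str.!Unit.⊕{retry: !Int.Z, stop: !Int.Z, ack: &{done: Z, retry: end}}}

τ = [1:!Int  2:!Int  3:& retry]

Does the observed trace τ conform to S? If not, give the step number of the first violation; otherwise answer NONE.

@1 got !Int, protocol expects ?Int  ✗

1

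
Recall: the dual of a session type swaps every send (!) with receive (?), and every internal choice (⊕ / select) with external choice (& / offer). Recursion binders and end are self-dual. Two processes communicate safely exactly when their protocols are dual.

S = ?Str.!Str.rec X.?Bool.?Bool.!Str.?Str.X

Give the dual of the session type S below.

!Str.?Str.rec X.!Bool.!Bool.?Str.!Str.X

?Str ↦ !Str
  !Str ↦ ?Str
    rec X ↦ rec X  (binder kept)
      ?Bool ↦ !Bool
        ?Bool ↦ !Bool
          !Str ↦ ?Str
            ?Str ↦ !Str
              X ↦ X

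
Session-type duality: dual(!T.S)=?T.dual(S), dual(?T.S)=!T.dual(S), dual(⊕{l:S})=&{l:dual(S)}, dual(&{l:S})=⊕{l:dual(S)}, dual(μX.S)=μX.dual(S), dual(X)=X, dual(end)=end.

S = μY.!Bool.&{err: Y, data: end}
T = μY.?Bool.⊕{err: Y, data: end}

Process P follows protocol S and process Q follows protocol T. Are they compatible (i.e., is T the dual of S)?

μY vs μY  ✓ (μ self-dual)
  !Bool vs ?Bool  ✓
    &{err,data} vs ⊕{err,data}  ✓ same labels
      case err:
        Y vs Y  ✓
      case data:
        end vs end  ✓

YES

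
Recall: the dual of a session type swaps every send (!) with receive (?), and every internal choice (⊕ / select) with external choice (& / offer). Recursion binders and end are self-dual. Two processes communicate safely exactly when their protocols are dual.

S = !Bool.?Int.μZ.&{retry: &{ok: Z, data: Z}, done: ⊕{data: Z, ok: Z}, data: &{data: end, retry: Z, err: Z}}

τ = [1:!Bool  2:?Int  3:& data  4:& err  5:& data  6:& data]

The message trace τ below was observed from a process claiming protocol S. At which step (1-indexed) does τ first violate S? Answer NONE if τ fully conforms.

@1 !Bool  ok  cont: ?Int.μZ.…
@2 ?Int  ok  cont: μZ.…
@3 & data  ok  cont: &{data: end, retry: μZ.…, err: μZ.…}
@4 & err  ok  cont: μZ.…
@5 & data  ok  cont: &{data: end, retry: μZ.…, err: μZ.…}
@6 & data  ok  cont: end
τ conforms to S (length 6)

NONE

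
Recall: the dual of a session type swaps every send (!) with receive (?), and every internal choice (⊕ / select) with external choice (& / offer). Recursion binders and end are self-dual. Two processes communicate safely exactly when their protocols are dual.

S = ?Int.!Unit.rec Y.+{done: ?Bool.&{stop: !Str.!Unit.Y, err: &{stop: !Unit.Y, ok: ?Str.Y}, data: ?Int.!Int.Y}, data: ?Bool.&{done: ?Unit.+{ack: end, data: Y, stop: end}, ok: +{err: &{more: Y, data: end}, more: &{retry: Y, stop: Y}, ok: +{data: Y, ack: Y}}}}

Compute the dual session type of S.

?Int = !Int
  !Unit = ?Unit
    rec Y = rec Y  (μ self-dual)
      +{done,data} = &{done,data}  (select→offer)
        [done]
          ?Bool = !Bool
            &{stop,err,data} = +{stop,err,data}  (external→internal)
              [stop]
                !Str = ?Str
                  !Unit = ?Unit
                    Y self-dual
              [err]
                &{stop,ok} = +{stop,ok}  (external→internal)
                  [stop]
                    !Unit = ?Unit
                      Y self-dual
                  [ok]
                    ?Str = !Str
                      Y self-dual
              [data]
                ?Int = !Int
                  !Int = ?Int
                    Y self-dual
        [data]
          ?Bool = !Bool
            &{done,ok} = +{done,ok}  (external→internal)
              [done]
                ?Unit = !Unit
                  +{ack,data,stop} = &{ack,data,stop}  (select→offer)
                    [ack]
                      end self-dual
                    [data]
                      Y self-dual
                    [stop]
                      end self-dual
              [ok]
                +{err,more,ok} = &{err,more,ok}  (select→offer)
                  [err]
                    &{more,data} = +{more,data}  (external→internal)
                      [more]
                        Y self-dual
                      [data]
                        end self-dual
                  [more]
                    &{retry,stop} = +{retry,stop}  (external→internal)
                      [retry]
                        Y self-dual
                      [stop]
                        Y self-dual
                  [ok]
                    +{data,ack} = &{data,ack}  (select→offer)
                      [data]
                        Y self-dual
                      [ack]
                        Y self-dual

!Int.?Unit.rec Y.&{done: !Bool.+{stop: ?Str.?Unit.Y, err: +{stop: ?Unit.Y, ok: !Str.Y}, data: !Int.?Int.Y}, data: !Bool.+{done: !Unit.&{ack: end, data: Y, stop: end}, ok: &{err: +{more: Y, data: end}, more: +{retry: Y, stop: Y}, ok: &{data: Y, ack: Y}}}}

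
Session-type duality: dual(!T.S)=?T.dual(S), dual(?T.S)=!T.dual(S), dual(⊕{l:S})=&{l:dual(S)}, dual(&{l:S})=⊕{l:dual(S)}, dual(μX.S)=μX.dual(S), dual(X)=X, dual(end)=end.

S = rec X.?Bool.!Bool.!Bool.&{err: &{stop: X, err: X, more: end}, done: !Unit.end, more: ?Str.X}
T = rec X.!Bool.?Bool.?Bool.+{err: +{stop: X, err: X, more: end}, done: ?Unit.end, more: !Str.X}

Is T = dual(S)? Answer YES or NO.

rec X | rec X  match (rec unchanged)
  ?Bool | !Bool  match
    !Bool | ?Bool  match
      !Bool | ?Bool  match
        &{err,done,more} | +{err,done,more}  match labels match
          [err]
            &{stop,err,more} | +{stop,err,more}  match labels match
              [stop]
                X | X  match
              [err]
                X | X  match
              [more]
                end | end  match
          [done]
            !Unit | ?Unit  match
              end | end  match
          [more]
            ?Str | !Str  match
              X | X  match

YES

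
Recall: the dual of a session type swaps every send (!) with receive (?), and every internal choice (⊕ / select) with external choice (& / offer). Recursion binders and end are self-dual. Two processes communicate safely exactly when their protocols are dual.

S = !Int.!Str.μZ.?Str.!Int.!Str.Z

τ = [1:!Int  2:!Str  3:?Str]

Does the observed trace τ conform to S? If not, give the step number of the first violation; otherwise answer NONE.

NONE

@1 !Int  match  cont: !Str.μZ.…
@2 !Str  match  cont: μZ.…
@3 ?Str  match  cont: !Int.!Str.μZ.…
all 3 steps conform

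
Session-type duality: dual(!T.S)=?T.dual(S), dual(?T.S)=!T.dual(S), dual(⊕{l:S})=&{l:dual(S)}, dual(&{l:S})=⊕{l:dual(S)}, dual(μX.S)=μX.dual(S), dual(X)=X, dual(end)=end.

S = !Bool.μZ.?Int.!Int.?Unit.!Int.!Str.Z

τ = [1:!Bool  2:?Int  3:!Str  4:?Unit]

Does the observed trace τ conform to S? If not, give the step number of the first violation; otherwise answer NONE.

3

@1 !Bool  ✓  cont: μZ.…
@2 ?Int  ✓  cont: !Int.?Unit.!Int.!Str.μZ.…
@3 got !Str, protocol expects !Int  ✗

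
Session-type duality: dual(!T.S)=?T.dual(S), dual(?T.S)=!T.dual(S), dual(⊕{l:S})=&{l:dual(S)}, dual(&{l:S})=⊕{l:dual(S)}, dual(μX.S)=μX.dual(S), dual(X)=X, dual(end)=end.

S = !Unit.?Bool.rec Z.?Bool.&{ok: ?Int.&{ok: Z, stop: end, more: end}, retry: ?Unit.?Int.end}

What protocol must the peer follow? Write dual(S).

!Unit = ?Unit
  ?Bool = !Bool
    rec Z = rec Z  (μ self-dual)
      ?Bool = !Bool
        &{ok,retry} = +{ok,retry}  (offer→select)
          • ok:
            ?Int = !Int
              &{ok,stop,more} = +{ok,stop,more}  (offer→select)
                • ok:
                  Z ↦ Z
                • stop:
                  end ↦ end
                • more:
                  end ↦ end
          • retry:
            ?Unit = !Unit
              ?Int = !Int
                end ↦ end

?Unit.!Bool.rec Z.!Bool.+{ok: !Int.+{ok: Z, stop: end, more: end}, retry: !Unit.!Int.end}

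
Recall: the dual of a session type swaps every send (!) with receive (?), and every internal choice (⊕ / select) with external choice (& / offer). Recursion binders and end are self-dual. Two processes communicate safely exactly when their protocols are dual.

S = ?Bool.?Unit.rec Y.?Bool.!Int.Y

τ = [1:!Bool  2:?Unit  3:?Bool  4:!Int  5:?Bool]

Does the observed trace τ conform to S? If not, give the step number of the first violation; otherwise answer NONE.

1

step 1: got !Bool, protocol expects ?Bool  ✗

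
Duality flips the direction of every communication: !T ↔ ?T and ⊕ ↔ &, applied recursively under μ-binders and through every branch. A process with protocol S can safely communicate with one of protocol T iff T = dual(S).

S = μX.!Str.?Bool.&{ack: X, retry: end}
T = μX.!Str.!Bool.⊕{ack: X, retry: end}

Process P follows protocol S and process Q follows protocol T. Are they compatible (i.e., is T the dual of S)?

μX vs μX  ok (binder kept)
  !Str vs !Str  ✗ same direction on both sides — not dual

NO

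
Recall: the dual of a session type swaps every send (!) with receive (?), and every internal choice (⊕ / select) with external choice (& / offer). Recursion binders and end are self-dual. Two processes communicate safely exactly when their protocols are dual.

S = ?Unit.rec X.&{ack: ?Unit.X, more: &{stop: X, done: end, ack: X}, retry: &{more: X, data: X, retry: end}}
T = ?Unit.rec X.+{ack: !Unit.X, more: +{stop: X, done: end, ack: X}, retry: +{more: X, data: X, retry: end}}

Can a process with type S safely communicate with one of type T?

?Unit | ?Unit  ✗ same direction on both sides — not dual

NO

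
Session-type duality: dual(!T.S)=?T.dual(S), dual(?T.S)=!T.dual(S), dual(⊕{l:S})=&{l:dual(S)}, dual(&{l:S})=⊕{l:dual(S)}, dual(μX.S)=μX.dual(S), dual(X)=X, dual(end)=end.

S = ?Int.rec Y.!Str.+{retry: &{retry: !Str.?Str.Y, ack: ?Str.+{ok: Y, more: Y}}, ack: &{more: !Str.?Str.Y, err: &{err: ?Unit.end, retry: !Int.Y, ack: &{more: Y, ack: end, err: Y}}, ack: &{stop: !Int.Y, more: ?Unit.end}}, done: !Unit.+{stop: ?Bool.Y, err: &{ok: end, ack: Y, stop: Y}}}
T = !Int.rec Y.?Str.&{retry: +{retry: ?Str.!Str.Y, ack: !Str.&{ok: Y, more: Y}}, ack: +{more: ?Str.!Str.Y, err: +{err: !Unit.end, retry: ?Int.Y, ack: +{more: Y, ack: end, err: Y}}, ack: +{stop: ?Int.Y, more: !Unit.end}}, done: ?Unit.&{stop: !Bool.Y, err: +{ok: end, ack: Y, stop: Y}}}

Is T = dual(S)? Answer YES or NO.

YES

?Int | !Int  ok
  rec Y | rec Y  ok (binder kept)
    !Str | ?Str  ok
      +{retry,ack,done} | &{retry,ack,done}  ok labels match
        • retry:
          &{retry,ack} | +{retry,ack}  ok labels match
            • retry:
              !Str | ?Str  ok
                ?Str | !Str  ok
                  Y | Y  ok
            • ack:
              ?Str | !Str  ok
                +{ok,more} | &{ok,more}  ok labels match
                  • ok:
                    Y | Y  ok
                  • more:
                    Y | Y  ok
        • ack:
          &{more,err,ack} | +{more,err,ack}  ok labels match
            • more:
              !Str | ?Str  ok
                ?Str | !Str  ok
                  Y | Y  ok
            • err:
              &{err,retry,ack} | +{err,retry,ack}  ok labels match
                • err:
                  ?Unit | !Unit  ok
                    end | end  ok
                • retry:
                  !Int | ?Int  ok
                    Y | Y  ok
                • ack:
                  &{more,ack,err} | +{more,ack,err}  ok labels match
                    • more:
                      Y | Y  ok
                    • ack:
                      end | end  ok
                    • err:
                      Y | Y  ok
            • ack:
              &{stop,more} | +{stop,more}  ok labels match
                • stop:
                  !Int | ?Int  ok
                    Y | Y  ok
                • more:
                  ?Unit | !Unit  ok
                    end | end  ok
        • done:
          !Unit | ?Unit  ok
            +{stop,err} | &{stop,err}  ok labels match
              • stop:
                ?Bool | !Bool  ok
                  Y | Y  ok
              • err:
                &{ok,ack,stop} | +{ok,ack,stop}  ok labels match
                  • ok:
                    end | end  ok
                  • ack:
                    Y | Y  ok
                  • stop:
                    Y | Y  ok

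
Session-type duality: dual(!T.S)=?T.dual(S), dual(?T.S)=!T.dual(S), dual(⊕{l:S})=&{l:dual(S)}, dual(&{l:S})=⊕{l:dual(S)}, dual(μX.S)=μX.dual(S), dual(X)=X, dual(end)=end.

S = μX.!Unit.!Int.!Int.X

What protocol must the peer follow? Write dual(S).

μX ↦ μX  (μ self-dual)
  !Unit ↦ ?Unit
    !Int ↦ ?Int
      !Int ↦ ?Int
        X self-dual

μX.?Unit.?Int.?Int.X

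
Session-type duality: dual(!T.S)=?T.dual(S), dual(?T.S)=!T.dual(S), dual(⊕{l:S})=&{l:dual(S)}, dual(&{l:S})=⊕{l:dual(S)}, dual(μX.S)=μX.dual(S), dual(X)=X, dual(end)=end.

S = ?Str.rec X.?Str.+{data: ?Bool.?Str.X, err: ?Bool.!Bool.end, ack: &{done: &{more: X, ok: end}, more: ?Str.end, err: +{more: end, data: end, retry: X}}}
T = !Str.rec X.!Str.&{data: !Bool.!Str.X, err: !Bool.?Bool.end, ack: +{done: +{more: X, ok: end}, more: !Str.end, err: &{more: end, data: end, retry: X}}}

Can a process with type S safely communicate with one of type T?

YES

?Str | !Str  match
  rec X | rec X  match (rec unchanged)
    ?Str | !Str  match
      +{data,err,ack} | &{data,err,ack}  match label sets agree
        case data:
          ?Bool | !Bool  match
            ?Str | !Str  match
              X | X  match
        case err:
          ?Bool | !Bool  match
            !Bool | ?Bool  match
              end | end  match
        case ack:
          &{done,more,err} | +{done,more,err}  match label sets agree
            case done:
              &{more,ok} | +{more,ok}  match label sets agree
                case more:
                  X | X  match
                case ok:
                  end | end  match
            case more:
              ?Str | !Str  match
                end | end  match
            case err:
              +{more,data,retry} | &{more,data,retry}  match label sets agree
                case more:
                  end | end  match
                case data:
                  end | end  match
                case retry:
                  X | X  match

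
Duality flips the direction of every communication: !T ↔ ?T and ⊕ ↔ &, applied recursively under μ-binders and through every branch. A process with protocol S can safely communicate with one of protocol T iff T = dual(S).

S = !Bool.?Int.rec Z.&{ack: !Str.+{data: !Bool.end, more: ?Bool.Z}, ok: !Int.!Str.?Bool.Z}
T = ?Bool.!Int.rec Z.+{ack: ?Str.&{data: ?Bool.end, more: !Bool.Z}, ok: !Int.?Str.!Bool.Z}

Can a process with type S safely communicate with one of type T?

!Bool ‖ ?Bool  ok
  ?Int ‖ !Int  ok
    rec Z ‖ rec Z  ok (μ self-dual)
      &{ack,ok} ‖ +{ack,ok}  ok label sets agree
        [ack]
          !Str ‖ ?Str  ok
            +{data,more} ‖ &{data,more}  ok label sets agree
              [data]
                !Bool ‖ ?Bool  ok
                  end ‖ end  ok
              [more]
                ?Bool ‖ !Bool  ok
                  Z ‖ Z  ok
        [ok]
          !Int ‖ !Int  ✗ same direction on both sides — not dual

NO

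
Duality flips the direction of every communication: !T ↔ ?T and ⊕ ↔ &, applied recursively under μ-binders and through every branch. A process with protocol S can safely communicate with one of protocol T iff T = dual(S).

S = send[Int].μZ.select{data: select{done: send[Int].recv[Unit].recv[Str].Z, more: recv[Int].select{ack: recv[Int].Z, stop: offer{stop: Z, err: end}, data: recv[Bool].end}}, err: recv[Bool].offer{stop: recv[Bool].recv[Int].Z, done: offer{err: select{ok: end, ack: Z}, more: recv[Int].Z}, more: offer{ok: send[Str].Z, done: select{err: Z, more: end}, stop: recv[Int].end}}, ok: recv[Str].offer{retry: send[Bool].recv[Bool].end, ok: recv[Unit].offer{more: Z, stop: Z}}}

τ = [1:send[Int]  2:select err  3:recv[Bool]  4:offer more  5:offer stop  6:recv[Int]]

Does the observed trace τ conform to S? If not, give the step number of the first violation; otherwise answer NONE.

NONE

@1 send[Int]  ✓  state: μZ.…
@2 select err  ✓  state: recv[Bool].offer{stop: recv[Bool].recv[Int].μZ.…, done: offer{err: select{ok: end, ack: μZ.…}, more: recv[Int].μZ.…}, more: offer{ok: send[Str].μZ.…, done: select{err: μZ.…, more: end}, stop: recv[Int].end}}
@3 recv[Bool]  ✓  state: offer{stop: recv[Bool].recv[Int].μZ.…, done: offer{err: select{ok: end, ack: μZ.…}, more: recv[Int].μZ.…}, more: offer{ok: send[Str].μZ.…, done: select{err: μZ.…, more: end}, stop: recv[Int].end}}
@4 offer more  ✓  state: offer{ok: send[Str].μZ.…, done: select{err: μZ.…, more: end}, stop: recv[Int].end}
@5 offer stop  ✓  state: recv[Int].end
@6 recv[Int]  ✓  state: end
τ conforms to S (length 6)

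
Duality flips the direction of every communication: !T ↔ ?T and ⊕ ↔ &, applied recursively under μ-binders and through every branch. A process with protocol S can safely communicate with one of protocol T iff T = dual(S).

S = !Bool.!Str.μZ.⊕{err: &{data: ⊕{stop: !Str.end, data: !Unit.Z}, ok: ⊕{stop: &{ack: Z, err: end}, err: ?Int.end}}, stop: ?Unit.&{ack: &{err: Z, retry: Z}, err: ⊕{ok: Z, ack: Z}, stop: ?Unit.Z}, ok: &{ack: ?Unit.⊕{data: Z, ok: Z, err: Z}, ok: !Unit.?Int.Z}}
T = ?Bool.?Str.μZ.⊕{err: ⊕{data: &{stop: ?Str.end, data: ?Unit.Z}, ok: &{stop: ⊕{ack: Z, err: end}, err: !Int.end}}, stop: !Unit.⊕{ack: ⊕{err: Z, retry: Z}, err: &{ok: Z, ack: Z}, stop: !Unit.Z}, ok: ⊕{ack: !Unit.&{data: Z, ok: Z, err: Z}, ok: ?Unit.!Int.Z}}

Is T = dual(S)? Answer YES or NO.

!Bool ‖ ?Bool  match
  !Str ‖ ?Str  match
    μZ ‖ μZ  match (binder kept)
      ⊕{err,stop,ok} ‖ ⊕{err,stop,ok}  ✗ choice polarity not flipped — not dual

NO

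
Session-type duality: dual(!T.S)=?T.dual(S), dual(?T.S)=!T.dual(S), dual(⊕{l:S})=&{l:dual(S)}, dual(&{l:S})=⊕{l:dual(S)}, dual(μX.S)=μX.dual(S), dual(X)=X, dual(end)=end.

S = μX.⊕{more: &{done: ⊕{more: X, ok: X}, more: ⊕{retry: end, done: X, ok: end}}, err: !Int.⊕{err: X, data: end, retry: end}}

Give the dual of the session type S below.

μX → μX  (μ self-dual)
  ⊕{more,err} → &{more,err}  (⊕→&)
    • more:
      &{done,more} → ⊕{done,more}  (external→internal)
        • done:
          ⊕{more,ok} → &{more,ok}  (⊕→&)
            • more:
              X ↦ X
            • ok:
              X ↦ X
        • more:
          ⊕{retry,done,ok} → &{retry,done,ok}  (⊕→&)
            • retry:
              end ↦ end
            • done:
              X ↦ X
            • ok:
              end ↦ end
    • err:
      !Int → ?Int
        ⊕{err,data,retry} → &{err,data,retry}  (⊕→&)
          • err:
            X ↦ X
          • data:
            end ↦ end
          • retry:
            end ↦ end

μX.&{more: ⊕{done: &{more: X, ok: X}, more: &{retry: end, done: X, ok: end}}, err: ?Int.&{err: X, data: end, retry: end}}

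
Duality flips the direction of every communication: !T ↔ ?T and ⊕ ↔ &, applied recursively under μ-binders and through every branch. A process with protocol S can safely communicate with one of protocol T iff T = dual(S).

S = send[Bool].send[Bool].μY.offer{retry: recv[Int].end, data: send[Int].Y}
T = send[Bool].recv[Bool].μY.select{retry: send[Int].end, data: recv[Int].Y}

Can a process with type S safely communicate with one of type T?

NO

send[Bool] ‖ send[Bool]  ✗ same direction on both sides — not dual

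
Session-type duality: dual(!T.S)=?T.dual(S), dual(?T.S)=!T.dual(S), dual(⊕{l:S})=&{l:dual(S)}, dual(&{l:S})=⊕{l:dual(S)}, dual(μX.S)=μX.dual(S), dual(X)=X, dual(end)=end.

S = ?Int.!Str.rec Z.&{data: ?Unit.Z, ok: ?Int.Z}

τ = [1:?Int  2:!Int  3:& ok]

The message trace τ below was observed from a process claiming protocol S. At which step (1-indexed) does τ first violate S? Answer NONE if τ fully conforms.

@1 ?Int  ✓  residual = !Str.rec Z.…
@2 got !Int, protocol expects !Str  ✗

2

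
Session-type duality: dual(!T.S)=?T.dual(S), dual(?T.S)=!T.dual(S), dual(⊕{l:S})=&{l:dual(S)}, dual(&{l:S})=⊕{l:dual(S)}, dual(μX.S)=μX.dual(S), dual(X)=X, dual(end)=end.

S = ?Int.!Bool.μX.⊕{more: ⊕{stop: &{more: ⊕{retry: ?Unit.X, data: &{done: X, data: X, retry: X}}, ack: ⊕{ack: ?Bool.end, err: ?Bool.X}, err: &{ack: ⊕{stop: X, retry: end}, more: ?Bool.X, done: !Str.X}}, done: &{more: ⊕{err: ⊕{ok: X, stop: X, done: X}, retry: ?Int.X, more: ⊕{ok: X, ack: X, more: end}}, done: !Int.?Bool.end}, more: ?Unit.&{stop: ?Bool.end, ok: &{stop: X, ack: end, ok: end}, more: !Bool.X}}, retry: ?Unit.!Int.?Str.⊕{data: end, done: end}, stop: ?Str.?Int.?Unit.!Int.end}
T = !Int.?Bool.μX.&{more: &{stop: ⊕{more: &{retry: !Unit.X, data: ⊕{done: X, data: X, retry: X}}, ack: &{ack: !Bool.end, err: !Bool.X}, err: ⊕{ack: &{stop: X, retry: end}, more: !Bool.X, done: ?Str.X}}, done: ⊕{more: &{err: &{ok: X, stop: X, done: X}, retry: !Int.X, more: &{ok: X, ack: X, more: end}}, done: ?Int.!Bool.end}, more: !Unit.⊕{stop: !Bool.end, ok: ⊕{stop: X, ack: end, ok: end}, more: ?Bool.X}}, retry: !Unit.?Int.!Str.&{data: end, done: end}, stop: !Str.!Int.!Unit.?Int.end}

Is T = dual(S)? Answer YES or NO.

?Int vs !Int  match
  !Bool vs ?Bool  match
    μX vs μX  match (binder kept)
      ⊕{more,retry,stop} vs &{more,retry,stop}  match label sets agree
        [more]
          ⊕{stop,done,more} vs &{stop,done,more}  match label sets agree
            [stop]
              &{more,ack,err} vs ⊕{more,ack,err}  match label sets agree
                [more]
                  ⊕{retry,data} vs &{retry,data}  match label sets agree
                    [retry]
                      ?Unit vs !Unit  match
                        X vs X  match
                    [data]
                      &{done,data,retry} vs ⊕{done,data,retry}  match label sets agree
                        [done]
                          X vs X  match
                        [data]
                          X vs X  match
                        [retry]
                          X vs X  match
                [ack]
                  ⊕{ack,err} vs &{ack,err}  match label sets agree
                    [ack]
                      ?Bool vs !Bool  match
                        end vs end  match
                    [err]
                      ?Bool vs !Bool  match
                        X vs X  match
                [err]
                  &{ack,more,done} vs ⊕{ack,more,done}  match label sets agree
                    [ack]
                      ⊕{stop,retry} vs &{stop,retry}  match label sets agree
                        [stop]
                          X vs X  match
                        [retry]
                          end vs end  match
                    [more]
                      ?Bool vs !Bool  match
                        X vs X  match
                    [done]
                      !Str vs ?Str  match
                        X vs X  match
            [done]
              &{more,done} vs ⊕{more,done}  match label sets agree
                [more]
                  ⊕{err,retry,more} vs &{err,retry,more}  match label sets agree
                    [err]
                      ⊕{ok,stop,done} vs &{ok,stop,done}  match label sets agree
                        [ok]
                          X vs X  match
                        [stop]
                          X vs X  match
                        [done]
                          X vs X  match
                    [retry]
                      ?Int vs !Int  match
                        X vs X  match
                    [more]
                      ⊕{ok,ack,more} vs &{ok,ack,more}  match label sets agree
                        [ok]
                          X vs X  match
                        [ack]
                          X vs X  match
                        [more]
                          end vs end  match
                [done]
                  !Int vs ?Int  match
                    ?Bool vs !Bool  match
                      end vs end  match
            [more]
              ?Unit vs !Unit  match
                &{stop,ok,more} vs ⊕{stop,ok,more}  match label sets agree
                  [stop]
                    ?Bool vs !Bool  match
                      end vs end  match
                  [ok]
                    &{stop,ack,ok} vs ⊕{stop,ack,ok}  match label sets agree
                      [stop]
                        X vs X  match
                      [ack]
                        end vs end  match
                      [ok]
                        end vs end  match
                  [more]
                    !Bool vs ?Bool  match
                      X vs X  match
        [retry]
          ?Unit vs !Unit  match
            !Int vs ?Int  match
              ?Str vs !Str  match
                ⊕{data,done} vs &{data,done}  match label sets agree
                  [data]
                    end vs end  match
                  [done]
                    end vs end  match
        [stop]
          ?Str vs !Str  match
            ?Int vs !Int  match
              ?Unit vs !Unit  match
                !Int vs ?Int  match
                  end vs end  match

YES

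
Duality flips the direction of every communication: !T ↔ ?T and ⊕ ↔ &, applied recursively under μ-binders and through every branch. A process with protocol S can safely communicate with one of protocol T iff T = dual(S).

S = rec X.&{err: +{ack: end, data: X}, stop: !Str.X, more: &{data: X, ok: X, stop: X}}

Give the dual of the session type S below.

rec X.+{err: &{ack: end, data: X}, stop: ?Str.X, more: +{data: X, ok: X, stop: X}}

rec X → rec X  (μ self-dual)
  &{err,stop,more} → +{err,stop,more}  (external→internal)
    [err]
      +{ack,data} → &{ack,data}  (⊕→&)
        [ack]
          end self-dual
        [data]
          X self-dual
    [stop]
      !Str → ?Str
        X self-dual
    [more]
      &{data,ok,stop} → +{data,ok,stop}  (external→internal)
        [data]
          X self-dual
        [ok]
          X self-dual
        [stop]
          X self-dual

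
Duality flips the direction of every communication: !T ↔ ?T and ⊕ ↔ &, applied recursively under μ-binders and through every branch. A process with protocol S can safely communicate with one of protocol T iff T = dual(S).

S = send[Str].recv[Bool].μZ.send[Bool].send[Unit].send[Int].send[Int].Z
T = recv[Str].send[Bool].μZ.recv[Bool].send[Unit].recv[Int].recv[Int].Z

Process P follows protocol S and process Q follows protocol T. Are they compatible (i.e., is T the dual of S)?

NO

send[Str] vs recv[Str]  ok
  recv[Bool] vs send[Bool]  ok
    μZ vs μZ  ok (rec unchanged)
      send[Bool] vs recv[Bool]  ok
        send[Unit] vs send[Unit]  ✗ same direction on both sides — not dual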